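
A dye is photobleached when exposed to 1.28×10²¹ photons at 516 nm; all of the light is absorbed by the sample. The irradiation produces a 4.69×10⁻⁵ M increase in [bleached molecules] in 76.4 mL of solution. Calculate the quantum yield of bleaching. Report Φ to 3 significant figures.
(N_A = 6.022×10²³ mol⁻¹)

Product: (4.69×10⁻⁵ M)(0.0764 L) = 3.583×10⁻⁶ mol.
Moles of photons: 1.28×10²¹ / 6.022×10²³ = 0.002126 mol.
Φ = 3.583×10⁻⁶ mol / 0.002126 mol photons = 0.00169.

Φ = 0.00169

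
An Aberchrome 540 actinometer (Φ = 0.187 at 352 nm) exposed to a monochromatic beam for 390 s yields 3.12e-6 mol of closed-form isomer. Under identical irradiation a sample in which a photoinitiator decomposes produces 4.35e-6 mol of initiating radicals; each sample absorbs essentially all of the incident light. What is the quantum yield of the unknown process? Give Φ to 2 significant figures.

Photons absorbed by the actinometer: 3.12e-6 / 0.187 = 1.668e-5 mol.
Φ(unknown) = 4.35e-6 / 1.668e-5 = 0.26.

Φ = 0.26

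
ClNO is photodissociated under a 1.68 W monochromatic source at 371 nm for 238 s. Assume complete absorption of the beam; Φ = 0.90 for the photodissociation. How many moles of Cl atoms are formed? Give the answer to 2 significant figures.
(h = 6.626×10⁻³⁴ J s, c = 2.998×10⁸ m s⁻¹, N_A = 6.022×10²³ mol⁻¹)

Photon energy at 371 nm: hc/λ = (6.626×10⁻³⁴)(2.998×10⁸)/(371×10⁻⁹) = 5.354×10⁻¹⁹ J.
Energy delivered: (1.68 W)(238 s) = 399.8 J.
Photons incident: 399.8 / 5.354×10⁻¹⁹ = 7.467×10²⁰, i.e. 7.467×10²⁰/6.022×10²³ = 0.001240 mol.
Product: Φ × n_abs = 0.90 × 0.001240 = 0.001116 mol.

0.0011 mol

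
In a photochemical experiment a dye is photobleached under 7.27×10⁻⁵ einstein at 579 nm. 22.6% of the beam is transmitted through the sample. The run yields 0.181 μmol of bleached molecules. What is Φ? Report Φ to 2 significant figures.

Product: 0.181 μmol = 1.81×10⁻⁷ mol.
Fraction absorbed: 1 − 22.6/100 = 0.7740.
Photons absorbed: 0.7740 × 7.27×10⁻⁵ = 5.627×10⁻⁵ mol.
Φ = 1.81×10⁻⁷ mol / 5.627×10⁻⁵ mol photons = 0.0032.

Φ = 0.0032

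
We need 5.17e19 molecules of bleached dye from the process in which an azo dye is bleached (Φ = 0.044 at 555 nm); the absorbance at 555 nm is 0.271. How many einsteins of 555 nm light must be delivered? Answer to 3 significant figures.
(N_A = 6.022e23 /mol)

Product: 5.17e19 / 6.022e23 = 8.585e-5 mol.
Photons that must be absorbed: 8.585e-5 / 0.044 = 0.001951 mol.
Fraction absorbed: 1 − 10^(−0.271) = 0.4642.
Incident photons needed: 0.001951 / 0.4642 = 0.004203 mol.

0.00420 einstein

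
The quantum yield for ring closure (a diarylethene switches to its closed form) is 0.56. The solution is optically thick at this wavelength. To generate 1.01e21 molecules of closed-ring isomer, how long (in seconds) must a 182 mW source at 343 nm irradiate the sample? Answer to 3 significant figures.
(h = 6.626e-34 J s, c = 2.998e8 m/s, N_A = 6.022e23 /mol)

Product: 1.01e21 / 6.022e23 = 0.001677 mol.
Photons that must be absorbed: 0.001677 / 0.56 = 0.002995 mol.
Photon energy: hc/λ = 5.791e-19 J; per mole, 3.487e5 J mol⁻¹.
Energy required: 0.002995 × 3.487e5 = 1044 J.
Time: 1044 J / 0.182 W = 5740 s.

t ≈ 5740 s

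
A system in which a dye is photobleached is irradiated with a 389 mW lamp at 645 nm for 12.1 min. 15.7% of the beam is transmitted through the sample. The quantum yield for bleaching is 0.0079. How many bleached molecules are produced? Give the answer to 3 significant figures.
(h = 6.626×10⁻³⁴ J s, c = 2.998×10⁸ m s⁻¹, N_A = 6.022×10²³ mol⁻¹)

6.11×10¹⁸ bleached molecules

Photon energy at 645 nm: hc/λ = (6.626×10⁻³⁴)(2.998×10⁸)/(645×10⁻⁹) = 3.080×10⁻¹⁹ J.
Energy delivered: (389 mW)(726 s) = 282.4 J.
Photons incident: 282.4 / 3.080×10⁻¹⁹ = 9.169×10²⁰, i.e. 9.169×10²⁰/6.022×10²³ = 0.001523 mol.
Fraction absorbed: 1 − 15.7/100 = 0.8430.
Photons absorbed: 0.8430 × 0.001523 = 0.001284 mol.
Product: Φ × n_abs = 0.0079 × 0.001284 = 1.014×10⁻⁵ mol.
As a count: 1.014×10⁻⁵ × 6.022×10²³ = 6.11×10¹⁸.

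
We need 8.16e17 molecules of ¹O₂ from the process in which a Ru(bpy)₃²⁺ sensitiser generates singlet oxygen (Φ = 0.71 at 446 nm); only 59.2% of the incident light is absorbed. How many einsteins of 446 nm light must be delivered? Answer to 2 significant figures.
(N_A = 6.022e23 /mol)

3.2e-6 einstein

Product: 8.16e17 / 6.022e23 = 1.355e-6 mol.
Photons that must be absorbed: 1.355e-6 / 0.71 = 1.908e-6 mol.
Incident photons needed: 1.908e-6 / 0.592 = 3.223e-6 mol.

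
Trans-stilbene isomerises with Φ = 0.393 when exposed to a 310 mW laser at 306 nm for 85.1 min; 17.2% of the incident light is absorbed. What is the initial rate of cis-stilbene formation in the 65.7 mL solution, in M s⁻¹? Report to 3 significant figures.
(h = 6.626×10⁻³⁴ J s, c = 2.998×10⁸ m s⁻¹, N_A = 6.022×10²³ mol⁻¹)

8.16×10⁻⁷ M s⁻¹

Photon energy at 306 nm: hc/λ = (6.626×10⁻³⁴)(2.998×10⁸)/(306×10⁻⁹) = 6.492×10⁻¹⁹ J.
Energy delivered: (310 mW)(5106 s) = 1583 J.
Photons incident: 1583 / 6.492×10⁻¹⁹ = 2.438×10²¹, i.e. 2.438×10²¹/6.022×10²³ = 0.004048 mol.
Photons absorbed: 0.172 × 0.004048 = 6.963×10⁻⁴ mol.
Product formed: 0.393 × 6.963×10⁻⁴ = 2.736×10⁻⁴ mol.
Rate: 2.736×10⁻⁴ mol / (5106 s × 0.0657 L) = 8.16×10⁻⁷ M s⁻¹.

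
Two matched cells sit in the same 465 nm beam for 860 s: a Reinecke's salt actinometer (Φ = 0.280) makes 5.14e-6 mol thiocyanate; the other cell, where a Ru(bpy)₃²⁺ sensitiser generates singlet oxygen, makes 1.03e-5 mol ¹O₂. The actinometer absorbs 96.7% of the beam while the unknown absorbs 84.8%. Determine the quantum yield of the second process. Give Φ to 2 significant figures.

Photons absorbed by the actinometer: 5.14e-6 / 0.280 = 1.836e-5 mol.
Incident flux: 1.836e-5 / 0.967 = 1.899e-5 einstein.
Absorbed by unknown: 0.848 × 1.899e-5 = 1.610e-5 mol.
Φ(unknown) = 1.03e-5 / 1.610e-5 = 0.64.

Φ = 0.64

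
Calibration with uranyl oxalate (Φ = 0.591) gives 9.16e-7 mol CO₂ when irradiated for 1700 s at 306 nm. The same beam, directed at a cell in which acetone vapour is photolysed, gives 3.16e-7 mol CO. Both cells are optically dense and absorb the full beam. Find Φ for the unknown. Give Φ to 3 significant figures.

Φ = 0.204

Photons absorbed by the actinometer: 9.16e-7 / 0.591 = 1.550e-6 mol.
Φ(unknown) = 3.16e-7 / 1.550e-6 = 0.204.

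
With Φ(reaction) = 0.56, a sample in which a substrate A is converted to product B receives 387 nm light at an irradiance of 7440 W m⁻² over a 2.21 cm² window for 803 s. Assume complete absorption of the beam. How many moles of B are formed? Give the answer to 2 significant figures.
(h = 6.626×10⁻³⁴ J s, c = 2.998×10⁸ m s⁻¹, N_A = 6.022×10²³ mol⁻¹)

0.0024 mol

Photon energy at 387 nm: hc/λ = (6.626×10⁻³⁴)(2.998×10⁸)/(387×10⁻⁹) = 5.133×10⁻¹⁹ J.
Energy delivered: (7440 W m⁻²)(2.21×10⁻⁴ m²)(803 s) = 1320 J.
Photons incident: 1320 / 5.133×10⁻¹⁹ = 2.572×10²¹, i.e. 2.572×10²¹/6.022×10²³ = 0.004271 mol.
Product: Φ × n_abs = 0.56 × 0.004271 = 0.002392 mol.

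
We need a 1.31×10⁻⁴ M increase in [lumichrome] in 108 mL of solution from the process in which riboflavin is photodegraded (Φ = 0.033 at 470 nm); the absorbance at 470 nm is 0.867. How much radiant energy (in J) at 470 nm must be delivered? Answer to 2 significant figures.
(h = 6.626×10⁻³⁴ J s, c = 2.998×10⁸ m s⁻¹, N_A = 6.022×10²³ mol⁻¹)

Product: (1.31×10⁻⁴ M)(0.108 L) = 1.415×10⁻⁵ mol.
Photons that must be absorbed: 1.415×10⁻⁵ / 0.033 = 4.288×10⁻⁴ mol.
Fraction absorbed: 1 − 10^(−0.867) = 0.8642.
Incident photons needed: 4.288×10⁻⁴ / 0.8642 = 4.962×10⁻⁴ mol.
Photon energy: hc/λ = 4.227×10⁻¹⁹ J; per mole, 2.545×10⁵ J mol⁻¹.
Energy required: 4.962×10⁻⁴ × 2.545×10⁵ = 130 J.

130 J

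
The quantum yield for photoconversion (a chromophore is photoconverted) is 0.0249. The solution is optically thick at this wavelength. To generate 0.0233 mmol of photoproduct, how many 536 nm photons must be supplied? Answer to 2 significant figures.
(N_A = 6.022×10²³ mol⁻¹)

Product: 0.0233 mmol = 2.33×10⁻⁵ mol.
Photons that must be absorbed: 2.33×10⁻⁵ / 0.0249 = 9.357×10⁻⁴ mol.
Photon count: 9.357×10⁻⁴ × 6.022×10²³ = 5.6×10²⁰.

5.6×10²⁰ photons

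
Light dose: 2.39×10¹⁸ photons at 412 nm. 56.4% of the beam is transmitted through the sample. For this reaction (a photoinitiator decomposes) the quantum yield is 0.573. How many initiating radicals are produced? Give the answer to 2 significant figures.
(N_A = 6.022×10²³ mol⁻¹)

Moles of photons: 2.39×10¹⁸ / 6.022×10²³ = 3.969×10⁻⁶ mol.
Fraction absorbed: 1 − 56.4/100 = 0.4360.
Photons absorbed: 0.4360 × 3.969×10⁻⁶ = 1.730×10⁻⁶ mol.
Product: Φ × n_abs = 0.573 × 1.730×10⁻⁶ = 9.913×10⁻⁷ mol.
As a count: 9.913×10⁻⁷ × 6.022×10²³ = 6.0×10¹⁷.

6.0×10¹⁷ initiating radicals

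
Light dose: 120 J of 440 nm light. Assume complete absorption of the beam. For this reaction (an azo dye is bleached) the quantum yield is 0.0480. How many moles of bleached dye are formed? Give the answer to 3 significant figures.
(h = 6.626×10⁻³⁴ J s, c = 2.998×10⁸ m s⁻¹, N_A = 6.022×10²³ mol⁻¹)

2.12×10⁻⁵ mol

Photon energy at 440 nm: hc/λ = (6.626×10⁻³⁴)(2.998×10⁸)/(440×10⁻⁹) = 4.515×10⁻¹⁹ J.
Photons incident: 120 / 4.515×10⁻¹⁹ = 2.658×10²⁰, i.e. 2.658×10²⁰/6.022×10²³ = 4.414×10⁻⁴ mol.
Product: Φ × n_abs = 0.0480 × 4.414×10⁻⁴ = 2.119×10⁻⁵ mol.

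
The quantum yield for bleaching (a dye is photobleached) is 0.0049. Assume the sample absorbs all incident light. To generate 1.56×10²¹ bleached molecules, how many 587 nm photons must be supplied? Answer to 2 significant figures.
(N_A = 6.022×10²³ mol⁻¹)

3.2×10²³ photons

Product: 1.56×10²¹ / 6.022×10²³ = 0.002591 mol.
Photons that must be absorbed: 0.002591 / 0.0049 = 0.5288 mol.
Photon count: 0.5288 × 6.022×10²³ = 3.2×10²³.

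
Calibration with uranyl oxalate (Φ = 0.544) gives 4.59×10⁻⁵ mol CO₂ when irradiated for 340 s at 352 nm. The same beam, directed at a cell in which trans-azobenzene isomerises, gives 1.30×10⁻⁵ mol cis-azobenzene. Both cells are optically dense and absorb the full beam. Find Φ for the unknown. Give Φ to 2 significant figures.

Photons absorbed by the actinometer: 4.59×10⁻⁵ / 0.544 = 8.437×10⁻⁵ mol.
Φ(unknown) = 1.30×10⁻⁵ / 8.437×10⁻⁵ = 0.15.

Φ = 0.15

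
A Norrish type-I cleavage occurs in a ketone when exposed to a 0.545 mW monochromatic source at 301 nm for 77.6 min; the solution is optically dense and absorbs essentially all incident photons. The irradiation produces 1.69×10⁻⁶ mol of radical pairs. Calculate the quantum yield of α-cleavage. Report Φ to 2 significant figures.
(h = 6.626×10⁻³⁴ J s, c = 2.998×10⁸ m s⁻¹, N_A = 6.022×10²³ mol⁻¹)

Photon energy at 301 nm: hc/λ = (6.626×10⁻³⁴)(2.998×10⁸)/(301×10⁻⁹) = 6.600×10⁻¹⁹ J.
Energy delivered: (0.545 mW)(4656 s) = 2.538 J.
Photons incident: 2.538 / 6.600×10⁻¹⁹ = 3.845×10¹⁸, i.e. 3.845×10¹⁸/6.022×10²³ = 6.385×10⁻⁶ mol.
Φ = 1.69×10⁻⁶ mol / 6.385×10⁻⁶ mol photons = 0.26.

Φ = 0.26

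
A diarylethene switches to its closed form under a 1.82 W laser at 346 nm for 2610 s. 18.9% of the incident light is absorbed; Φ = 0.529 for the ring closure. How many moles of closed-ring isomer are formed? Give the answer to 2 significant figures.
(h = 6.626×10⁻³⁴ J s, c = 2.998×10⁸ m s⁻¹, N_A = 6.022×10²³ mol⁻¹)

Photon energy at 346 nm: hc/λ = (6.626×10⁻³⁴)(2.998×10⁸)/(346×10⁻⁹) = 5.741×10⁻¹⁹ J.
Energy delivered: (1.82 W)(2610 s) = 4750 J.
Photons incident: 4750 / 5.741×10⁻¹⁹ = 8.274×10²¹, i.e. 8.274×10²¹/6.022×10²³ = 0.01374 mol.
Photons absorbed: 0.189 × 0.01374 = 0.002597 mol.
Product: Φ × n_abs = 0.529 × 0.002597 = 0.001374 mol.

0.0014 mol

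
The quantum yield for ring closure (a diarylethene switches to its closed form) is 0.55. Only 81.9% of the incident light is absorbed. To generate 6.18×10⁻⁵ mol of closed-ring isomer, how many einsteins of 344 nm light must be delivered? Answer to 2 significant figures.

1.4×10⁻⁴ einstein

Photons that must be absorbed: 6.18×10⁻⁵ / 0.55 = 1.124×10⁻⁴ mol.
Incident photons needed: 1.124×10⁻⁴ / 0.819 = 1.372×10⁻⁴ mol.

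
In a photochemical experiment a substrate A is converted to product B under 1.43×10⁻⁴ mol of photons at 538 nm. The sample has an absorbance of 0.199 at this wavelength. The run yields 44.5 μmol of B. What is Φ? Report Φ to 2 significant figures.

Φ = 0.85

Product: 44.5 μmol = 4.45×10⁻⁵ mol.
Fraction absorbed: 1 − 10^(−0.199) = 0.3676.
Photons absorbed: 0.3676 × 1.43×10⁻⁴ = 5.257×10⁻⁵ mol.
Φ = 4.45×10⁻⁵ mol / 5.257×10⁻⁵ mol photons = 0.85.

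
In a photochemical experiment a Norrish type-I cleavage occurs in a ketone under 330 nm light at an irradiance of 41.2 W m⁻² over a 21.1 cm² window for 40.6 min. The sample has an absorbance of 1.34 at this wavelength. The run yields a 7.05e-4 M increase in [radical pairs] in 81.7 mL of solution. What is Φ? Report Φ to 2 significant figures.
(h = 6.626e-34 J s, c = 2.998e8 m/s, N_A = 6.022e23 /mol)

Φ = 0.10

Product: (7.05e-4 M)(0.0817 L) = 5.760e-5 mol.
Photon energy at 330 nm: hc/λ = (6.626e-34)(2.998e8)/(330e-9) = 6.020e-19 J.
Energy delivered: (41.2 W m⁻²)(21.1e-4 m²)(2436 s) = 211.8 J.
Photons incident: 211.8 / 6.020e-19 = 3.518e20, i.e. 3.518e20/6.022e23 = 5.842e-4 mol.
Fraction absorbed: 1 − 10^(−1.34) = 0.9543.
Photons absorbed: 0.9543 × 5.842e-4 = 5.575e-4 mol.
Φ = 5.760e-5 mol / 5.575e-4 mol photons = 0.10.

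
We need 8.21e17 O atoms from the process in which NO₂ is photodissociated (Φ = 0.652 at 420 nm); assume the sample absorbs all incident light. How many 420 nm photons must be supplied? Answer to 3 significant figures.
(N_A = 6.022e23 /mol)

1.26e18 photons

Product: 8.21e17 / 6.022e23 = 1.363e-6 mol.
Photons that must be absorbed: 1.363e-6 / 0.652 = 2.090e-6 mol.
Photon count: 2.090e-6 × 6.022e23 = 1.26e18.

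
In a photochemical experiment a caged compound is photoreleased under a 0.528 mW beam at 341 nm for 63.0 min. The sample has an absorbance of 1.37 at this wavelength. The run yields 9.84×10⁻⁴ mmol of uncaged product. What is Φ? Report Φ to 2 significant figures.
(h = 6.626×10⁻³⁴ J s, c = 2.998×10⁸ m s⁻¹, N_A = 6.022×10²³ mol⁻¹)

Product: 9.84×10⁻⁴ mmol = 9.84×10⁻⁷ mol.
Photon energy at 341 nm: hc/λ = (6.626×10⁻³⁴)(2.998×10⁸)/(341×10⁻⁹) = 5.825×10⁻¹⁹ J.
Energy delivered: (0.528 mW)(3780 s) = 1.996 J.
Photons incident: 1.996 / 5.825×10⁻¹⁹ = 3.427×10¹⁸, i.e. 3.427×10¹⁸/6.022×10²³ = 5.691×10⁻⁶ mol.
Fraction absorbed: 1 − 10^(−1.37) = 0.9573.
Photons absorbed: 0.9573 × 5.691×10⁻⁶ = 5.448×10⁻⁶ mol.
Φ = 9.84×10⁻⁷ mol / 5.448×10⁻⁶ mol photons = 0.18.

Φ = 0.18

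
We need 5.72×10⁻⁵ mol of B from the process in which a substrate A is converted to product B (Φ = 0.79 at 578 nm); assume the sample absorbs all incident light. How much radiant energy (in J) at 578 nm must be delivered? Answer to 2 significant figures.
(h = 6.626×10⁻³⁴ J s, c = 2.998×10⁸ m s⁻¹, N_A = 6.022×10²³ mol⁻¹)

Photons that must be absorbed: 5.72×10⁻⁵ / 0.79 = 7.241×10⁻⁵ mol.
Photon energy: hc/λ = 3.437×10⁻¹⁹ J; per mole, 2.070×10⁵ J mol⁻¹.
Energy required: 7.241×10⁻⁵ × 2.070×10⁵ = 15 J.

15 J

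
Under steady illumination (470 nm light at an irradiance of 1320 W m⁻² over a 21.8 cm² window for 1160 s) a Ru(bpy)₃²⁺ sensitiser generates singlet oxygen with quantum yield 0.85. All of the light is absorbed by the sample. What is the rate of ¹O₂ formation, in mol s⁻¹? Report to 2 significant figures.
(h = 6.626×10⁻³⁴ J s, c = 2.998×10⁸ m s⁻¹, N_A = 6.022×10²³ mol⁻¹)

9.6×10⁻⁶ mol s⁻¹

Photon energy at 470 nm: hc/λ = (6.626×10⁻³⁴)(2.998×10⁸)/(470×10⁻⁹) = 4.227×10⁻¹⁹ J.
Energy delivered: (1320 W m⁻²)(21.8×10⁻⁴ m²)(1160 s) = 3338 J.
Photons incident: 3338 / 4.227×10⁻¹⁹ = 7.897×10²¹, i.e. 7.897×10²¹/6.022×10²³ = 0.01311 mol.
Product formed: 0.85 × 0.01311 = 0.01114 mol.
Rate: 0.01114 / 1160 s = 9.6×10⁻⁶ mol s⁻¹.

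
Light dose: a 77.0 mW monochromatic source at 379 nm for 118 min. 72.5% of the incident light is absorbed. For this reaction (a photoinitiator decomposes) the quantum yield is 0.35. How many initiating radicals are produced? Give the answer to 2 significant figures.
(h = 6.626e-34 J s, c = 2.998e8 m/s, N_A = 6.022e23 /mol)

Photon energy at 379 nm: hc/λ = (6.626e-34)(2.998e8)/(379e-9) = 5.241e-19 J.
Energy delivered: (77.0 mW)(7080 s) = 545.2 J.
Photons incident: 545.2 / 5.241e-19 = 1.040e21, i.e. 1.040e21/6.022e23 = 0.001727 mol.
Photons absorbed: 0.725 × 0.001727 = 0.001252 mol.
Product: Φ × n_abs = 0.35 × 0.001252 = 4.382e-4 mol.
As a count: 4.382e-4 × 6.022e23 = 2.6e20.

2.6e20 initiating radicals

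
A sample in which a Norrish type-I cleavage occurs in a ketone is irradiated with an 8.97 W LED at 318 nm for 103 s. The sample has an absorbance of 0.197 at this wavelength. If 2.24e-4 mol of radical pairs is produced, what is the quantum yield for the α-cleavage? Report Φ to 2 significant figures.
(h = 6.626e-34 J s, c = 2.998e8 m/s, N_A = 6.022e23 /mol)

Φ = 0.25

Photon energy at 318 nm: hc/λ = (6.626e-34)(2.998e8)/(318e-9) = 6.247e-19 J.
Energy delivered: (8.97 W)(103 s) = 923.9 J.
Photons incident: 923.9 / 6.247e-19 = 1.479e21, i.e. 1.479e21/6.022e23 = 0.002456 mol.
Fraction absorbed: 1 − 10^(−0.197) = 0.3647.
Photons absorbed: 0.3647 × 0.002456 = 8.957e-4 mol.
Φ = 2.24e-4 mol / 8.957e-4 mol photons = 0.25.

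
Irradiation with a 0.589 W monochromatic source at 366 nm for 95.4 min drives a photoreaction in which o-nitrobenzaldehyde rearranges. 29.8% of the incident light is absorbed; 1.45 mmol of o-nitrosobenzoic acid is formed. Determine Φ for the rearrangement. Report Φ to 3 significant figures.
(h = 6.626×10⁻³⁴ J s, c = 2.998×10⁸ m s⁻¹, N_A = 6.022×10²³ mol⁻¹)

Φ = 0.472

Product: 1.45 mmol = 0.00145 mol.
Photon energy at 366 nm: hc/λ = (6.626×10⁻³⁴)(2.998×10⁸)/(366×10⁻⁹) = 5.428×10⁻¹⁹ J.
Energy delivered: (0.589 W)(5724 s) = 3371 J.
Photons incident: 3371 / 5.428×10⁻¹⁹ = 6.210×10²¹, i.e. 6.210×10²¹/6.022×10²³ = 0.01031 mol.
Photons absorbed: 0.298 × 0.01031 = 0.003072 mol.
Φ = 0.00145 mol / 0.003072 mol photons = 0.472.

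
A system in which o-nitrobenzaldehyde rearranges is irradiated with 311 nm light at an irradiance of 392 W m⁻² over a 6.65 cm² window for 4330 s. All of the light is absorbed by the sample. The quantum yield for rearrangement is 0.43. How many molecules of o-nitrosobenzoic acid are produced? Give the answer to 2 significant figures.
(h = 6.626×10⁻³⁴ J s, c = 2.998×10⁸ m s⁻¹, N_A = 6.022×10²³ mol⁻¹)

Photon energy at 311 nm: hc/λ = (6.626×10⁻³⁴)(2.998×10⁸)/(311×10⁻⁹) = 6.387×10⁻¹⁹ J.
Energy delivered: (392 W m⁻²)(6.65×10⁻⁴ m²)(4330 s) = 1129 J.
Photons incident: 1129 / 6.387×10⁻¹⁹ = 1.768×10²¹, i.e. 1.768×10²¹/6.022×10²³ = 0.002936 mol.
Product: Φ × n_abs = 0.43 × 0.002936 = 0.001262 mol.
As a count: 0.001262 × 6.022×10²³ = 7.6×10²⁰.

7.6×10²⁰ molecules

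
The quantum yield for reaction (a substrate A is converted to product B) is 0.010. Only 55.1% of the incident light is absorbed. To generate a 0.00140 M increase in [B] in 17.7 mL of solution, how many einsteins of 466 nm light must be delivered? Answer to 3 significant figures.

Product: (0.00140 M)(0.0177 L) = 2.478×10⁻⁵ mol.
Photons that must be absorbed: 2.478×10⁻⁵ / 0.010 = 0.002478 mol.
Incident photons needed: 0.002478 / 0.551 = 0.004497 mol.

0.00450 einstein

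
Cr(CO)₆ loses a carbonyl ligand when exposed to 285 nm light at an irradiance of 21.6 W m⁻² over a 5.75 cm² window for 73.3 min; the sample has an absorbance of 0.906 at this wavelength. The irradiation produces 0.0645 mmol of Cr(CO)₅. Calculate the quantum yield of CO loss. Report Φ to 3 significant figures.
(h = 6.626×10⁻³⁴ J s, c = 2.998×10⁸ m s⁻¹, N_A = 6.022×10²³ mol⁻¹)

Product: 0.0645 mmol = 6.45×10⁻⁵ mol.
Photon energy at 285 nm: hc/λ = (6.626×10⁻³⁴)(2.998×10⁸)/(285×10⁻⁹) = 6.970×10⁻¹⁹ J.
Energy delivered: (21.6 W m⁻²)(5.75×10⁻⁴ m²)(4398 s) = 54.62 J.
Photons incident: 54.62 / 6.970×10⁻¹⁹ = 7.836×10¹⁹, i.e. 7.836×10¹⁹/6.022×10²³ = 1.301×10⁻⁴ mol.
Fraction absorbed: 1 − 10^(−0.906) = 0.8758.
Photons absorbed: 0.8758 × 1.301×10⁻⁴ = 1.139×10⁻⁴ mol.
Φ = 6.45×10⁻⁵ mol / 1.139×10⁻⁴ mol photons = 0.566.

Φ = 0.566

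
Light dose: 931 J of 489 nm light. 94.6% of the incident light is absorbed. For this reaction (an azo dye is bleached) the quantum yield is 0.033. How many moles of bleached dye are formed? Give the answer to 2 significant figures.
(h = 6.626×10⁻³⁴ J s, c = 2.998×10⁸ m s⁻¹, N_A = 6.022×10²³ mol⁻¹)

1.2×10⁻⁴ mol

Photon energy at 489 nm: hc/λ = (6.626×10⁻³⁴)(2.998×10⁸)/(489×10⁻⁹) = 4.062×10⁻¹⁹ J.
Photons incident: 931 / 4.062×10⁻¹⁹ = 2.292×10²¹, i.e. 2.292×10²¹/6.022×10²³ = 0.003806 mol.
Photons absorbed: 0.946 × 0.003806 = 0.003600 mol.
Product: Φ × n_abs = 0.033 × 0.003600 = 1.188×10⁻⁴ mol.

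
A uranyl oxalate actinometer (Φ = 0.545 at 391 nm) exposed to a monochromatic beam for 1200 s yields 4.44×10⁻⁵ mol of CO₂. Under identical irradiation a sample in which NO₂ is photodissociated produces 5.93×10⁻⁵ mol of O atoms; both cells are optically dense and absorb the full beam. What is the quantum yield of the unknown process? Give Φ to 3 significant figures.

Φ = 0.728

Photons absorbed by the actinometer: 4.44×10⁻⁵ / 0.545 = 8.147×10⁻⁵ mol.
Φ(unknown) = 5.93×10⁻⁵ / 8.147×10⁻⁵ = 0.728.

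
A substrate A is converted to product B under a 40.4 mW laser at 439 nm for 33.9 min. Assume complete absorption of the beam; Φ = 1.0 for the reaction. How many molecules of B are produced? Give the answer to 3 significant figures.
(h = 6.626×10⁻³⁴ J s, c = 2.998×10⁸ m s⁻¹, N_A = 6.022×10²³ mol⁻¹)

1.82×10²⁰ molecules

Photon energy at 439 nm: hc/λ = (6.626×10⁻³⁴)(2.998×10⁸)/(439×10⁻⁹) = 4.525×10⁻¹⁹ J.
Energy delivered: (40.4 mW)(2034 s) = 82.17 J.
Photons incident: 82.17 / 4.525×10⁻¹⁹ = 1.816×10²⁰, i.e. 1.816×10²⁰/6.022×10²³ = 3.016×10⁻⁴ mol.
Product: Φ × n_abs = 1.0 × 3.016×10⁻⁴ = 3.016×10⁻⁴ mol.
As a count: 3.016×10⁻⁴ × 6.022×10²³ = 1.82×10²⁰.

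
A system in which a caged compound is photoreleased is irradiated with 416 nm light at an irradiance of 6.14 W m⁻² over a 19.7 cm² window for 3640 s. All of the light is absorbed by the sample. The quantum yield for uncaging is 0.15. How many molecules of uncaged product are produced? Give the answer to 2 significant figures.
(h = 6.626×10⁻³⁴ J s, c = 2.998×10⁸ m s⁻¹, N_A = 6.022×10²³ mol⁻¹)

Photon energy at 416 nm: hc/λ = (6.626×10⁻³⁴)(2.998×10⁸)/(416×10⁻⁹) = 4.775×10⁻¹⁹ J.
Energy delivered: (6.14 W m⁻²)(19.7×10⁻⁴ m²)(3640 s) = 44.03 J.
Photons incident: 44.03 / 4.775×10⁻¹⁹ = 9.221×10¹⁹, i.e. 9.221×10¹⁹/6.022×10²³ = 1.531×10⁻⁴ mol.
Product: Φ × n_abs = 0.15 × 1.531×10⁻⁴ = 2.297×10⁻⁵ mol.
As a count: 2.297×10⁻⁵ × 6.022×10²³ = 1.4×10¹⁹.

1.4×10¹⁹ molecules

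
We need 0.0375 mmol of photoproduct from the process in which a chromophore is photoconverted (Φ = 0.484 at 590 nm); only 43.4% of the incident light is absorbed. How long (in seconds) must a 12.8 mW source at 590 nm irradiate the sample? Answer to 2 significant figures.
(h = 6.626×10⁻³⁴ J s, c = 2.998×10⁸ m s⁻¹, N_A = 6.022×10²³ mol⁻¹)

Product: 0.0375 mmol = 3.75×10⁻⁵ mol.
Photons that must be absorbed: 3.75×10⁻⁵ / 0.484 = 7.748×10⁻⁵ mol.
Incident photons needed: 7.748×10⁻⁵ / 0.434 = 1.785×10⁻⁴ mol.
Photon energy: hc/λ = 3.367×10⁻¹⁹ J; per mole, 2.028×10⁵ J mol⁻¹.
Energy required: 1.785×10⁻⁴ × 2.028×10⁵ = 36.20 J.
Time: 36.20 J / 0.0128 W = 2800 s.

t ≈ 2800 s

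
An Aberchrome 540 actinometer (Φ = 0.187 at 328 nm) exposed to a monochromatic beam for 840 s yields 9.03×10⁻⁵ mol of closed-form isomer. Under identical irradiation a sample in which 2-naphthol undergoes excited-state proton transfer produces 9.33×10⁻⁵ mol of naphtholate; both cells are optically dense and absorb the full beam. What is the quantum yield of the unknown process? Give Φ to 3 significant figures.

Φ = 0.193

Photons absorbed by the actinometer: 9.03×10⁻⁵ / 0.187 = 4.829×10⁻⁴ mol.
Φ(unknown) = 9.33×10⁻⁵ / 4.829×10⁻⁴ = 0.193.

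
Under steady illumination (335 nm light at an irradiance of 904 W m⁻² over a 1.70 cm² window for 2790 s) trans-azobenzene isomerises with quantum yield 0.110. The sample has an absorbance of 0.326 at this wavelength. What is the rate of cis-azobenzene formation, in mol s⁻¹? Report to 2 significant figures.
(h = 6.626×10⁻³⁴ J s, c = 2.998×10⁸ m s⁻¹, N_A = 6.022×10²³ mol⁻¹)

2.5×10⁻⁸ mol s⁻¹

Photon energy at 335 nm: hc/λ = (6.626×10⁻³⁴)(2.998×10⁸)/(335×10⁻⁹) = 5.930×10⁻¹⁹ J.
Energy delivered: (904 W m⁻²)(1.70×10⁻⁴ m²)(2790 s) = 428.8 J.
Photons incident: 428.8 / 5.930×10⁻¹⁹ = 7.231×10²⁰, i.e. 7.231×10²⁰/6.022×10²³ = 0.001201 mol.
Fraction absorbed: 1 − 10^(−0.326) = 0.5279.
Photons absorbed: 0.5279 × 0.001201 = 6.340×10⁻⁴ mol.
Product formed: 0.110 × 6.340×10⁻⁴ = 6.974×10⁻⁵ mol.
Rate: 6.974×10⁻⁵ / 2790 s = 2.5×10⁻⁸ mol s⁻¹.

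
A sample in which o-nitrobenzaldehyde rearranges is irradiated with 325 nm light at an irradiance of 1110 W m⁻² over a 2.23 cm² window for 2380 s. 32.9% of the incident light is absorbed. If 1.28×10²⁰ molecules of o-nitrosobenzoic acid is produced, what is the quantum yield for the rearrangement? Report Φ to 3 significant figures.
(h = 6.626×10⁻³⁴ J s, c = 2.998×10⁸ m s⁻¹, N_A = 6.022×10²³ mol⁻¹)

Φ = 0.404

Product: 1.28×10²⁰ / 6.022×10²³ = 2.126×10⁻⁴ mol.
Photon energy at 325 nm: hc/λ = (6.626×10⁻³⁴)(2.998×10⁸)/(325×10⁻⁹) = 6.112×10⁻¹⁹ J.
Energy delivered: (1110 W m⁻²)(2.23×10⁻⁴ m²)(2380 s) = 589.1 J.
Photons incident: 589.1 / 6.112×10⁻¹⁹ = 9.638×10²⁰, i.e. 9.638×10²⁰/6.022×10²³ = 0.001600 mol.
Photons absorbed: 0.329 × 0.001600 = 5.264×10⁻⁴ mol.
Φ = 2.126×10⁻⁴ mol / 5.264×10⁻⁴ mol photons = 0.404.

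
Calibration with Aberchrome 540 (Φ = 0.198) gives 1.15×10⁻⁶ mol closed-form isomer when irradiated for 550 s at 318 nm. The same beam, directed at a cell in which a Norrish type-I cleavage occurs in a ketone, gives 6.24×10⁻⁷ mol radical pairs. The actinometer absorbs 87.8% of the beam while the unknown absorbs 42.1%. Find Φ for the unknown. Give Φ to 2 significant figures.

Photons absorbed by the actinometer: 1.15×10⁻⁶ / 0.198 = 5.808×10⁻⁶ mol.
Incident flux: 5.808×10⁻⁶ / 0.878 = 6.615×10⁻⁶ einstein.
Absorbed by unknown: 0.421 × 6.615×10⁻⁶ = 2.785×10⁻⁶ mol.
Φ(unknown) = 6.24×10⁻⁷ / 2.785×10⁻⁶ = 0.22.

Φ = 0.22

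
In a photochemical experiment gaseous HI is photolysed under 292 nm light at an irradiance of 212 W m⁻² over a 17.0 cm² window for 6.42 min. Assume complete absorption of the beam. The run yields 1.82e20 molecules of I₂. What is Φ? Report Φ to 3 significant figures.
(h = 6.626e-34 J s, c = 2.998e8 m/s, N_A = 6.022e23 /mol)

Product: 1.82e20 / 6.022e23 = 3.022e-4 mol.
Photon energy at 292 nm: hc/λ = (6.626e-34)(2.998e8)/(292e-9) = 6.803e-19 J.
Energy delivered: (212 W m⁻²)(17.0e-4 m²)(385.2 s) = 138.8 J.
Photons incident: 138.8 / 6.803e-19 = 2.040e20, i.e. 2.040e20/6.022e23 = 3.388e-4 mol.
Φ = 3.022e-4 mol / 3.388e-4 mol photons = 0.892.

Φ = 0.892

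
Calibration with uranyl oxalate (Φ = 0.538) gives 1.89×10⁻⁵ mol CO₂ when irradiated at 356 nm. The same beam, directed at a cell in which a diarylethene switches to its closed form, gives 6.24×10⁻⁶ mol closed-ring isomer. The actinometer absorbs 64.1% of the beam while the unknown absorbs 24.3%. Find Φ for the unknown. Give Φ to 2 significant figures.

Photons absorbed by the actinometer: 1.89×10⁻⁵ / 0.538 = 3.513×10⁻⁵ mol.
Incident flux: 3.513×10⁻⁵ / 0.641 = 5.480×10⁻⁵ einstein.
Absorbed by unknown: 0.243 × 5.480×10⁻⁵ = 1.332×10⁻⁵ mol.
Φ(unknown) = 6.24×10⁻⁶ / 1.332×10⁻⁵ = 0.47.

Φ = 0.47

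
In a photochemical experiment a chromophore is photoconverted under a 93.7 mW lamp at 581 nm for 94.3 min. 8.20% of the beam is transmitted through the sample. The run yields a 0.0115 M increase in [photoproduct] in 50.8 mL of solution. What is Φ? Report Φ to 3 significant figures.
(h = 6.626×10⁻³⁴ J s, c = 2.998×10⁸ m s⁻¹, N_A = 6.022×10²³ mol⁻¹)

Φ = 0.247

Product: (0.0115 M)(0.0508 L) = 5.842×10⁻⁴ mol.
Photon energy at 581 nm: hc/λ = (6.626×10⁻³⁴)(2.998×10⁸)/(581×10⁻⁹) = 3.419×10⁻¹⁹ J.
Energy delivered: (93.7 mW)(5658 s) = 530.2 J.
Photons incident: 530.2 / 3.419×10⁻¹⁹ = 1.551×10²¹, i.e. 1.551×10²¹/6.022×10²³ = 0.002576 mol.
Fraction absorbed: 1 − 8.20/100 = 0.9180.
Photons absorbed: 0.9180 × 0.002576 = 0.002365 mol.
Φ = 5.842×10⁻⁴ mol / 0.002365 mol photons = 0.247.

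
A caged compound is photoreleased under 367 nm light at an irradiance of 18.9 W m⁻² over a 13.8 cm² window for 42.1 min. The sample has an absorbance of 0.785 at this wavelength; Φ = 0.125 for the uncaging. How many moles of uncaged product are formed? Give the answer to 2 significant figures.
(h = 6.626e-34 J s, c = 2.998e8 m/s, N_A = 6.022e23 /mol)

2.1e-5 mol

Photon energy at 367 nm: hc/λ = (6.626e-34)(2.998e8)/(367e-9) = 5.413e-19 J.
Energy delivered: (18.9 W m⁻²)(13.8e-4 m²)(2526 s) = 65.88 J.
Photons incident: 65.88 / 5.413e-19 = 1.217e20, i.e. 1.217e20/6.022e23 = 2.021e-4 mol.
Fraction absorbed: 1 − 10^(−0.785) = 0.8359.
Photons absorbed: 0.8359 × 2.021e-4 = 1.689e-4 mol.
Product: Φ × n_abs = 0.125 × 1.689e-4 = 2.111e-5 mol.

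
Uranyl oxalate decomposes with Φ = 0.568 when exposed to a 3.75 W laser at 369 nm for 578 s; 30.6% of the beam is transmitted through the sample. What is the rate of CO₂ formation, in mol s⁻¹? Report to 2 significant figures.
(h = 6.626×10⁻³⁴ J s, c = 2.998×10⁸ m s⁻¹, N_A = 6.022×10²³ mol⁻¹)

Photon energy at 369 nm: hc/λ = (6.626×10⁻³⁴)(2.998×10⁸)/(369×10⁻⁹) = 5.383×10⁻¹⁹ J.
Energy delivered: (3.75 W)(578 s) = 2168 J.
Photons incident: 2168 / 5.383×10⁻¹⁹ = 4.027×10²¹, i.e. 4.027×10²¹/6.022×10²³ = 0.006687 mol.
Fraction absorbed: 1 − 30.6/100 = 0.6940.
Photons absorbed: 0.6940 × 0.006687 = 0.004641 mol.
Product formed: 0.568 × 0.004641 = 0.002636 mol.
Rate: 0.002636 / 578 s = 4.6×10⁻⁶ mol s⁻¹.

4.6×10⁻⁶ mol s⁻¹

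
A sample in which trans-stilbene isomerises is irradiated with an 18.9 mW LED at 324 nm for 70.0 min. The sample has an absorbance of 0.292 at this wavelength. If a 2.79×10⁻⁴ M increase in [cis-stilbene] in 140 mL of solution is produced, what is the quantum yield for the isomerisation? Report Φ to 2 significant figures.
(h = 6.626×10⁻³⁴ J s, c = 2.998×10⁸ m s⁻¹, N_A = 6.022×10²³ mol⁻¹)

Product: (2.79×10⁻⁴ M)(0.14 L) = 3.906×10⁻⁵ mol.
Photon energy at 324 nm: hc/λ = (6.626×10⁻³⁴)(2.998×10⁸)/(324×10⁻⁹) = 6.131×10⁻¹⁹ J.
Energy delivered: (18.9 mW)(4200 s) = 79.38 J.
Photons incident: 79.38 / 6.131×10⁻¹⁹ = 1.295×10²⁰, i.e. 1.295×10²⁰/6.022×10²³ = 2.150×10⁻⁴ mol.
Fraction absorbed: 1 − 10^(−0.292) = 0.4895.
Photons absorbed: 0.4895 × 2.150×10⁻⁴ = 1.052×10⁻⁴ mol.
Φ = 3.906×10⁻⁵ mol / 1.052×10⁻⁴ mol photons = 0.37.

Φ = 0.37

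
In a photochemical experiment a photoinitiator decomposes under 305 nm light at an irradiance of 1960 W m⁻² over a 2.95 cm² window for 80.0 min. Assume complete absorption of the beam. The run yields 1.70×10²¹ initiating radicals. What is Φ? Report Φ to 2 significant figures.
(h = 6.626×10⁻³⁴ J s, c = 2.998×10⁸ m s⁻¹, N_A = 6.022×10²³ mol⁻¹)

Φ = 0.40

Product: 1.70×10²¹ / 6.022×10²³ = 0.002823 mol.
Photon energy at 305 nm: hc/λ = (6.626×10⁻³⁴)(2.998×10⁸)/(305×10⁻⁹) = 6.513×10⁻¹⁹ J.
Energy delivered: (1960 W m⁻²)(2.95×10⁻⁴ m²)(4800 s) = 2775 J.
Photons incident: 2775 / 6.513×10⁻¹⁹ = 4.261×10²¹, i.e. 4.261×10²¹/6.022×10²³ = 0.007076 mol.
Φ = 0.002823 mol / 0.007076 mol photons = 0.40.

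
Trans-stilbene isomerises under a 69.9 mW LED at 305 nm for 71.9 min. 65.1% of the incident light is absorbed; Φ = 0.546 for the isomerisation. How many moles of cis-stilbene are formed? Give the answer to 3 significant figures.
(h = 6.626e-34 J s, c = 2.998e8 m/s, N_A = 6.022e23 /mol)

2.73e-4 mol

Photon energy at 305 nm: hc/λ = (6.626e-34)(2.998e8)/(305e-9) = 6.513e-19 J.
Energy delivered: (69.9 mW)(4314 s) = 301.5 J.
Photons incident: 301.5 / 6.513e-19 = 4.629e20, i.e. 4.629e20/6.022e23 = 7.687e-4 mol.
Photons absorbed: 0.651 × 7.687e-4 = 5.004e-4 mol.
Product: Φ × n_abs = 0.546 × 5.004e-4 = 2.732e-4 mol.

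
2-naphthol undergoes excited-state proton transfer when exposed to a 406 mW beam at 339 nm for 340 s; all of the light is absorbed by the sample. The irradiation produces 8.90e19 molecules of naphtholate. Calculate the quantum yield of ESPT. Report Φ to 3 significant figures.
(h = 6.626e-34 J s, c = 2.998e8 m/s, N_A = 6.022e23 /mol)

Φ = 0.378

Product: 8.90e19 / 6.022e23 = 1.478e-4 mol.
Photon energy at 339 nm: hc/λ = (6.626e-34)(2.998e8)/(339e-9) = 5.860e-19 J.
Energy delivered: (406 mW)(340 s) = 138.0 J.
Photons incident: 138.0 / 5.860e-19 = 2.355e20, i.e. 2.355e20/6.022e23 = 3.911e-4 mol.
Φ = 1.478e-4 mol / 3.911e-4 mol photons = 0.378.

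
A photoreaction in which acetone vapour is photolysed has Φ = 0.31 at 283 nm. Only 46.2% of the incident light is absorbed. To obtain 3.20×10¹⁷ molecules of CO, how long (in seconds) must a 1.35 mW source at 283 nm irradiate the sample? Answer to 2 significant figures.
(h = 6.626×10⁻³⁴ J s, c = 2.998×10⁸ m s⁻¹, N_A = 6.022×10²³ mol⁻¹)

t ≈ 1200 s

Product: 3.20×10¹⁷ / 6.022×10²³ = 5.314×10⁻⁷ mol.
Photons that must be absorbed: 5.314×10⁻⁷ / 0.31 = 1.714×10⁻⁶ mol.
Incident photons needed: 1.714×10⁻⁶ / 0.462 = 3.710×10⁻⁶ mol.
Photon energy: hc/λ = 7.019×10⁻¹⁹ J; per mole, 4.227×10⁵ J mol⁻¹.
Energy required: 3.710×10⁻⁶ × 4.227×10⁵ = 1.568 J.
Time: 1.568 J / 0.00135 W = 1200 s.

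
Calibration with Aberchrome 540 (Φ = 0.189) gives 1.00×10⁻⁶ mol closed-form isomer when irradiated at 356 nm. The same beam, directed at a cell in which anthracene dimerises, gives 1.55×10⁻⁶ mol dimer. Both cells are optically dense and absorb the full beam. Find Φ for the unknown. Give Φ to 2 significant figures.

Φ = 0.29

Photons absorbed by the actinometer: 1.00×10⁻⁶ / 0.189 = 5.291×10⁻⁶ mol.
Φ(unknown) = 1.55×10⁻⁶ / 5.291×10⁻⁶ = 0.29.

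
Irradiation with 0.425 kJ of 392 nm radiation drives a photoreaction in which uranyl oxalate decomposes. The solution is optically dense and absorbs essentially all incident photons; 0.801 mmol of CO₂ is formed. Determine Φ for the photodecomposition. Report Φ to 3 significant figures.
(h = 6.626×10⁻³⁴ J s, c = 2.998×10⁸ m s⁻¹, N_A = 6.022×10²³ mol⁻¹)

Product: 0.801 mmol = 8.01×10⁻⁴ mol.
Photon energy at 392 nm: hc/λ = (6.626×10⁻³⁴)(2.998×10⁸)/(392×10⁻⁹) = 5.068×10⁻¹⁹ J.
Incident energy: 0.425 kJ = 425 J.
Photons incident: 425 / 5.068×10⁻¹⁹ = 8.386×10²⁰, i.e. 8.386×10²⁰/6.022×10²³ = 0.001393 mol.
Φ = 8.01×10⁻⁴ mol / 0.001393 mol photons = 0.575.

Φ = 0.575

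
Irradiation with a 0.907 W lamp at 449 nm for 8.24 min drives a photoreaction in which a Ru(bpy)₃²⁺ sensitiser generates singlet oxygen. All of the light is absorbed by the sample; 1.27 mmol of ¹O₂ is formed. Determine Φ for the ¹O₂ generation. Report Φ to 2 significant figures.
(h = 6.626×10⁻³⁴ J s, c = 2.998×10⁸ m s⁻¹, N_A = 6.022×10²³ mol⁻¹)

Product: 1.27 mmol = 0.00127 mol.
Photon energy at 449 nm: hc/λ = (6.626×10⁻³⁴)(2.998×10⁸)/(449×10⁻⁹) = 4.424×10⁻¹⁹ J.
Energy delivered: (0.907 W)(494.4 s) = 448.4 J.
Photons incident: 448.4 / 4.424×10⁻¹⁹ = 1.014×10²¹, i.e. 1.014×10²¹/6.022×10²³ = 0.001684 mol.
Φ = 0.00127 mol / 0.001684 mol photons = 0.75.

Φ = 0.75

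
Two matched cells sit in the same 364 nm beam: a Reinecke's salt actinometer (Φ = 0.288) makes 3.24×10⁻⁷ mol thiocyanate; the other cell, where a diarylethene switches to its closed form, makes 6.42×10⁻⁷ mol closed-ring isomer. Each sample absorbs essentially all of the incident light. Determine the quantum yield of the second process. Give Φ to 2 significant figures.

Photons absorbed by the actinometer: 3.24×10⁻⁷ / 0.288 = 1.125×10⁻⁶ mol.
Φ(unknown) = 6.42×10⁻⁷ / 1.125×10⁻⁶ = 0.57.

Φ = 0.57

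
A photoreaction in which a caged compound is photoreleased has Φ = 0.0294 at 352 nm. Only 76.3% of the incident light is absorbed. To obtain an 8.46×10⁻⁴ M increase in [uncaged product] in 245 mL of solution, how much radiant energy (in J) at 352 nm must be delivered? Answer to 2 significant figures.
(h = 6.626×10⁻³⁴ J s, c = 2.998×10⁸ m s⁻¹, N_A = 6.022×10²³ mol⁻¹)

Product: (8.46×10⁻⁴ M)(0.245 L) = 2.073×10⁻⁴ mol.
Photons that must be absorbed: 2.073×10⁻⁴ / 0.0294 = 0.007051 mol.
Incident photons needed: 0.007051 / 0.763 = 0.009241 mol.
Photon energy: hc/λ = 5.643×10⁻¹⁹ J; per mole, 3.398×10⁵ J mol⁻¹.
Energy required: 0.009241 × 3.398×10⁵ = 3100 J.

3100 J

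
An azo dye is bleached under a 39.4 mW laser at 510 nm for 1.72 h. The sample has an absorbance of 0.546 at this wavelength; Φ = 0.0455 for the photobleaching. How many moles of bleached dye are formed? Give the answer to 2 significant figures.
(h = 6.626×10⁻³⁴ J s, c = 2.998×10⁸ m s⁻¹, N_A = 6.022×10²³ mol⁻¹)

3.4×10⁻⁵ mol

Photon energy at 510 nm: hc/λ = (6.626×10⁻³⁴)(2.998×10⁸)/(510×10⁻⁹) = 3.895×10⁻¹⁹ J.
Energy delivered: (39.4 mW)(6192 s) = 244.0 J.
Photons incident: 244.0 / 3.895×10⁻¹⁹ = 6.264×10²⁰, i.e. 6.264×10²⁰/6.022×10²³ = 0.001040 mol.
Fraction absorbed: 1 − 10^(−0.546) = 0.7156.
Photons absorbed: 0.7156 × 0.001040 = 7.442×10⁻⁴ mol.
Product: Φ × n_abs = 0.0455 × 7.442×10⁻⁴ = 3.386×10⁻⁵ mol.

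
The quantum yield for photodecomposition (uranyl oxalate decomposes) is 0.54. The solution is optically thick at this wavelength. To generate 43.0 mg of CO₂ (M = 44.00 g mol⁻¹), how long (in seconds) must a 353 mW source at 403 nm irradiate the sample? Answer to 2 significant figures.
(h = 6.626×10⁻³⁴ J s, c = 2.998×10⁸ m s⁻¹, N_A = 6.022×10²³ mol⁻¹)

Product: 43.0 mg / 44.00 g mol⁻¹ = 9.773×10⁻⁴ mol.
Photons that must be absorbed: 9.773×10⁻⁴ / 0.54 = 0.001810 mol.
Photon energy: hc/λ = 4.929×10⁻¹⁹ J; per mole, 2.968×10⁵ J mol⁻¹.
Energy required: 0.001810 × 2.968×10⁵ = 537.2 J.
Time: 537.2 J / 0.353 W = 1500 s.

t ≈ 1500 s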